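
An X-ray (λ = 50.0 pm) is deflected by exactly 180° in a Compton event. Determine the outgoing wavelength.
54.8526 pm

Using the Compton formula: λ' = λ + λ_C(1 − cos θ)

For θ = 180°, cos θ = -1 (exact) = -1.0000, so:
1 − cos 180° = 1 − (-1) = 2.0000

Δλ = λ_C × 2.0000 = 2.4263 × 2.0000 = 4.8526 pm

λ' = 50.0 + 4.8526 = 54.8526 pm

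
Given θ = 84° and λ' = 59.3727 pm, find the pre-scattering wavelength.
57.2000 pm

From λ' = λ + Δλ, we have λ = λ' - Δλ

First calculate the Compton shift:
Δλ = λ_C(1 - cos θ)
Δλ = 2.4263 × (1 - cos(84°))
Δλ = 2.4263 × 0.8955
Δλ = 2.1727 pm

Initial wavelength:
λ = λ' - Δλ
λ = 59.3727 - 2.1727
λ = 57.2000 pm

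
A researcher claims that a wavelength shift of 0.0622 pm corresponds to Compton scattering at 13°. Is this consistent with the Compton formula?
Yes, consistent

Calculate the expected shift for θ = 13°:

Δλ_expected = λ_C(1 - cos(13°))
Δλ_expected = 2.4263 × (1 - cos(13°))
Δλ_expected = 2.4263 × 0.0256
Δλ_expected = 0.0622 pm

Given shift: 0.0622 pm
Expected shift: 0.0622 pm
Difference: 0.0000 pm

The values match. This is consistent with Compton scattering at the stated angle.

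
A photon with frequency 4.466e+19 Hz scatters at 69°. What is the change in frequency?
8.408e+18 Hz (decrease)

Convert frequency to wavelength (c = 299792458 m/s):
λ₀ = c/f₀ = 299792458/4.466e+19 = 6.7127734e-12 m = 6.7128 pm

Calculate Compton shift:
Δλ = λ_C(1 - cos(69°)) = 1.5568 pm

Final wavelength:
λ' = λ₀ + Δλ = 6.7128 + 1.5568 = 8.2696 pm

Final frequency:
f' = c/λ' = 299792458/8.2695718e-12 = 3.6252477e+19 Hz

Frequency shift (decrease):
Δf = f₀ - f' = 4.466e+19 - 3.6252477e+19 = 8.408e+18 Hz

(Intermediate values are shown rounded; full precision is carried through to the final answer.)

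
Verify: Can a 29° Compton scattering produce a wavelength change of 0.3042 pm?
Yes, consistent

Calculate the expected shift for θ = 29°:

Δλ_expected = λ_C(1 - cos(29°))
Δλ_expected = 2.4263 × (1 - cos(29°))
Δλ_expected = 2.4263 × 0.1254
Δλ_expected = 0.3042 pm

Given shift: 0.3042 pm
Expected shift: 0.3042 pm
Difference: 0.0000 pm

The values match. This is consistent with Compton scattering at the stated angle.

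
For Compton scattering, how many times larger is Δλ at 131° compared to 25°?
131° produces the larger shift by a factor of 17.676

Calculate both shifts using Δλ = λ_C(1 - cos θ):

For θ₁ = 25°:
Δλ₁ = 2.4263 × (1 - cos(25°))
Δλ₁ = 2.4263 × 0.0937
Δλ₁ = 0.2273 pm

For θ₂ = 131°:
Δλ₂ = 2.4263 × (1 - cos(131°))
Δλ₂ = 2.4263 × 1.6561
Δλ₂ = 4.0181 pm

The 131° angle produces the larger shift.
Ratio: 4.0181/0.2273 = 17.676

(Intermediate values are shown rounded; full precision is carried through to the final answer.)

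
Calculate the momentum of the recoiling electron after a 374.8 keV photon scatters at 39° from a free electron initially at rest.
1.2713e-22 kg·m/s

The electron is initially at rest, so by conservation of momentum:
p⃗_e = p⃗₀ − p⃗'  (incident photon momentum minus scattered photon momentum)

Photon momentum magnitudes (p = h/λ = E/c):
λ₀ = hc/E₀ = 3.3080 pm → p₀ = h/λ₀ = 2.0030e-22 kg·m/s
Δλ = λ_C(1 − cos 39°) = 0.5407 pm
λ' = 3.8487 pm → p' = h/λ' = 1.7216e-22 kg·m/s

The scattered photon makes angle θ = 39° with the incident direction, so by the law of cosines:
|p⃗_e|² = p₀² + p'² − 2p₀p'cos θ
|p⃗_e|² = (2.0030e-22)² + (1.7216e-22)² − 2·2.0030e-22·1.7216e-22·cos(39°)
|p⃗_e| = 1.2713e-22 kg·m/s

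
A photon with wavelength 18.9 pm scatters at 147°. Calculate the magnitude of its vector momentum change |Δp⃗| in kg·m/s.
6.0840e-23 kg·m/s

Photon momentum magnitude is p = h/λ.

Initial momentum:
p₀ = h/λ = 6.6261e-34/1.8900e-11 = 3.5059e-23 kg·m/s

After scattering:
λ' = λ + Δλ = 18.9 + 4.4612 = 23.3612 pm
p' = h/λ' = 6.6261e-34/2.3361e-11 = 2.8364e-23 kg·m/s

Momentum is a vector; the scattered photon's direction makes angle θ = 147° with the incident direction. The magnitude of the vector change Δp⃗ = p⃗₀ − p⃗' is found from the law of cosines:
|Δp⃗|² = p₀² + p'² − 2p₀p'cos θ
|Δp⃗|² = (3.5059e-23)² + (2.8364e-23)² − 2·3.5059e-23·2.8364e-23·cos(147°)
|Δp⃗| = 6.0840e-23 kg·m/s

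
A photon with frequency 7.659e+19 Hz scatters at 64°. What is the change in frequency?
1.978e+19 Hz (decrease)

Convert frequency to wavelength (c = 299792458 m/s):
λ₀ = c/f₀ = 299792458/7.659e+19 = 3.9142507e-12 m = 3.9143 pm

Calculate Compton shift:
Δλ = λ_C(1 - cos(64°)) = 1.3627 pm

Final wavelength:
λ' = λ₀ + Δλ = 3.9143 + 1.3627 = 5.2769 pm

Final frequency:
f' = c/λ' = 299792458/5.2769365e-12 = 5.6811837e+19 Hz

Frequency shift (decrease):
Δf = f₀ - f' = 7.659e+19 - 5.6811837e+19 = 1.978e+19 Hz

(Intermediate values are shown rounded; full precision is carried through to the final answer.)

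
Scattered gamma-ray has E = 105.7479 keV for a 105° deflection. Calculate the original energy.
143.0000 keV

Convert final energy to wavelength (hc ≈ 1239.842 keV·pm):
λ' = hc/E' = 1239.842 / 105.7479 = 11.7245 pm

Calculate the Compton shift:
Δλ = λ_C(1 - cos(105°))
Δλ = 2.4263 × (1 - cos(105°))
Δλ = 3.0543 pm

Initial wavelength:
λ = λ' - Δλ = 11.7245 - 3.0543 = 8.6702 pm

Initial energy:
E = hc/λ = 1239.842 / 8.6702 = 143.0000 keV

(Intermediate values are shown rounded; full precision is carried through to the final answer.)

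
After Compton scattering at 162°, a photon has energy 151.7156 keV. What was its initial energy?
360.5998 keV

Convert final energy to wavelength (hc ≈ 1239.842 keV·pm):
λ' = hc/E' = 1239.842 / 151.7156 = 8.1721 pm

Calculate the Compton shift:
Δλ = λ_C(1 - cos(162°))
Δλ = 2.4263 × (1 - cos(162°))
Δλ = 4.7339 pm

Initial wavelength:
λ = λ' - Δλ = 8.1721 - 4.7339 = 3.4383 pm

Initial energy:
E = hc/λ = 1239.842 / 3.4383 = 360.5998 keV

(Intermediate values are shown rounded; full precision is carried through to the final answer.)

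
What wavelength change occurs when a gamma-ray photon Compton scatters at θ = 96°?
2.6799 pm

Using the Compton scattering formula:
Δλ = λ_C(1 - cos θ)

where λ_C = h/(m_e·c) ≈ 2.4263 pm is the Compton wavelength of an electron.

For θ = 96°:
cos(96°) = -0.1045
1 - cos(96°) = 1.1045

Δλ = 2.4263 × 1.1045
Δλ = 2.6799 pm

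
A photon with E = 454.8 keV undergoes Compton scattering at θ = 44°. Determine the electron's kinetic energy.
90.8999 keV

By energy conservation: K_e = E_initial - E_final

First find the scattered photon energy:
Initial wavelength: λ = hc/E = 2.7261 pm
Compton shift: Δλ = λ_C(1 - cos(44°)) = 0.6810 pm
Final wavelength: λ' = 2.7261 + 0.6810 = 3.4071 pm
Final photon energy: E' = hc/λ' = 363.9001 keV

Electron kinetic energy:
K_e = E - E' = 454.8000 - 363.9001 = 90.8999 keV

(Intermediate values are shown rounded; full precision is carried through to the final answer.)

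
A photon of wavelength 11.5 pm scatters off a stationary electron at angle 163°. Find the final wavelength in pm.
16.2466 pm

Using the Compton scattering formula:
λ' = λ + Δλ = λ + λ_C(1 - cos θ)

Given:
- Initial wavelength λ = 11.5 pm
- Scattering angle θ = 163°
- Compton wavelength λ_C ≈ 2.4263 pm

Calculate the shift:
Δλ = 2.4263 × (1 - cos(163°))
Δλ = 2.4263 × 1.9563
Δλ = 4.7466 pm

Final wavelength:
λ' = 11.5 + 4.7466 = 16.2466 pm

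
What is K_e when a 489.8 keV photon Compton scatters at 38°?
82.7171 keV

By energy conservation: K_e = E_initial - E_final

First find the scattered photon energy:
Initial wavelength: λ = hc/E = 2.5313 pm
Compton shift: Δλ = λ_C(1 - cos(38°)) = 0.5144 pm
Final wavelength: λ' = 2.5313 + 0.5144 = 3.0457 pm
Final photon energy: E' = hc/λ' = 407.0829 keV

Electron kinetic energy:
K_e = E - E' = 489.8000 - 407.0829 = 82.7171 keV

(Intermediate values are shown rounded; full precision is carried through to the final answer.)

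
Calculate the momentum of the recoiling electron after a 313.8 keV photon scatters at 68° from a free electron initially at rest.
1.6608e-22 kg·m/s

The electron is initially at rest, so by conservation of momentum:
p⃗_e = p⃗₀ − p⃗'  (incident photon momentum minus scattered photon momentum)

Photon momentum magnitudes (p = h/λ = E/c):
λ₀ = hc/E₀ = 3.9511 pm → p₀ = h/λ₀ = 1.6770e-22 kg·m/s
Δλ = λ_C(1 − cos 68°) = 1.5174 pm
λ' = 5.4685 pm → p' = h/λ' = 1.2117e-22 kg·m/s

The scattered photon makes angle θ = 68° with the incident direction, so by the law of cosines:
|p⃗_e|² = p₀² + p'² − 2p₀p'cos θ
|p⃗_e|² = (1.6770e-22)² + (1.2117e-22)² − 2·1.6770e-22·1.2117e-22·cos(68°)
|p⃗_e| = 1.6608e-22 kg·m/s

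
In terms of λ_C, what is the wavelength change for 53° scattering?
0.3982 λ_C

The Compton shift formula is:
Δλ = λ_C(1 - cos θ)

Dividing both sides by λ_C:
Δλ/λ_C = 1 - cos θ

For θ = 53°:
Δλ/λ_C = 1 - cos(53°)
Δλ/λ_C = 1 - 0.6018
Δλ/λ_C = 0.3982

This means the shift is 0.3982 × λ_C = 0.9661 pm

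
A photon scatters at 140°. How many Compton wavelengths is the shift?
1.7660 λ_C

The Compton shift formula is:
Δλ = λ_C(1 - cos θ)

Dividing both sides by λ_C:
Δλ/λ_C = 1 - cos θ

For θ = 140°:
Δλ/λ_C = 1 - cos(140°)
Δλ/λ_C = 1 - -0.7660
Δλ/λ_C = 1.7660

This means the shift is 1.7660 × λ_C = 4.2850 pm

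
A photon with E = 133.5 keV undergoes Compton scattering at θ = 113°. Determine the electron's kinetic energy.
35.5782 keV

By energy conservation: K_e = E_initial - E_final

First find the scattered photon energy:
Initial wavelength: λ = hc/E = 9.2872 pm
Compton shift: Δλ = λ_C(1 - cos(113°)) = 3.3743 pm
Final wavelength: λ' = 9.2872 + 3.3743 = 12.6616 pm
Final photon energy: E' = hc/λ' = 97.9218 keV

Electron kinetic energy:
K_e = E - E' = 133.5000 - 97.9218 = 35.5782 keV

(Intermediate values are shown rounded; full precision is carried through to the final answer.)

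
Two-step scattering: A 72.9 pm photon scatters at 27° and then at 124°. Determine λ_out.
76.9475 pm

Apply Compton shift twice:

First scattering at θ₁ = 27°:
Δλ₁ = λ_C(1 - cos(27°))
Δλ₁ = 2.4263 × 0.1090
Δλ₁ = 0.2645 pm

After first scattering:
λ₁ = 72.9 + 0.2645 = 73.1645 pm

Second scattering at θ₂ = 124°:
Δλ₂ = λ_C(1 - cos(124°))
Δλ₂ = 2.4263 × 1.5592
Δλ₂ = 3.7831 pm

Final wavelength:
λ₂ = 73.1645 + 3.7831 = 76.9475 pm

Total shift: Δλ_total = 0.2645 + 3.7831 = 4.0475 pm

(Intermediate values are shown rounded; full precision is carried through to the final answer.)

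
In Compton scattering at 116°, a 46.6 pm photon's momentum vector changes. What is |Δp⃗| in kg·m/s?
2.3283e-23 kg·m/s

Photon momentum magnitude is p = h/λ.

Initial momentum:
p₀ = h/λ = 6.6261e-34/4.6600e-11 = 1.4219e-23 kg·m/s

After scattering:
λ' = λ + Δλ = 46.6 + 3.4899 = 50.0899 pm
p' = h/λ' = 6.6261e-34/5.0090e-11 = 1.3228e-23 kg·m/s

Momentum is a vector; the scattered photon's direction makes angle θ = 116° with the incident direction. The magnitude of the vector change Δp⃗ = p⃗₀ − p⃗' is found from the law of cosines:
|Δp⃗|² = p₀² + p'² − 2p₀p'cos θ
|Δp⃗|² = (1.4219e-23)² + (1.3228e-23)² − 2·1.4219e-23·1.3228e-23·cos(116°)
|Δp⃗| = 2.3283e-23 kg·m/s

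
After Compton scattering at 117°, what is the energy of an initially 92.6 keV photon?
73.2895 keV

First convert energy to wavelength:
λ = hc/E, with hc ≈ 1239.842 keV·pm (i.e. 1239.842 eV·nm)

For E = 92.6 keV = 92600 eV:
λ = 1239.842 keV·pm / 92.6 keV
λ = 13.3892 pm

Calculate the Compton shift:
Δλ = λ_C(1 - cos(117°)) = 2.4263 × 1.4540
Δλ = 3.5278 pm

Final wavelength:
λ' = 13.3892 + 3.5278 = 16.9171 pm

Final energy:
E' = hc/λ' = 1239.842 / 16.9171 = 73.2895 keV

(Intermediate values are shown rounded; full precision is carried through to the final answer.)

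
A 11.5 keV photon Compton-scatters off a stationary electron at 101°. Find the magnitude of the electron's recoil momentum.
9.3615e-24 kg·m/s

The electron is initially at rest, so by conservation of momentum:
p⃗_e = p⃗₀ − p⃗'  (incident photon momentum minus scattered photon momentum)

Photon momentum magnitudes (p = h/λ = E/c):
λ₀ = hc/E₀ = 107.8123 pm → p₀ = h/λ₀ = 6.1459e-24 kg·m/s
Δλ = λ_C(1 − cos 101°) = 2.8893 pm
λ' = 110.7016 pm → p' = h/λ' = 5.9855e-24 kg·m/s

The scattered photon makes angle θ = 101° with the incident direction, so by the law of cosines:
|p⃗_e|² = p₀² + p'² − 2p₀p'cos θ
|p⃗_e|² = (6.1459e-24)² + (5.9855e-24)² − 2·6.1459e-24·5.9855e-24·cos(101°)
|p⃗_e| = 9.3615e-24 kg·m/s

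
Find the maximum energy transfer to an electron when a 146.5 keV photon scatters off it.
53.3888 keV

Maximum energy transfer occurs at θ = 180° (backscattering).

Initial photon: E₀ = 146.5 keV → λ₀ = 8.4631 pm

Maximum Compton shift (at 180°):
Δλ_max = 2λ_C = 2 × 2.4263 = 4.8526 pm

Final wavelength:
λ' = 8.4631 + 4.8526 = 13.3157 pm

Minimum photon energy (maximum energy to electron):
E'_min = hc/λ' = 93.1112 keV

Maximum electron kinetic energy:
K_max = E₀ - E'_min = 146.5000 - 93.1112 = 53.3888 keV

(Intermediate values are shown rounded; full precision is carried through to the final answer.)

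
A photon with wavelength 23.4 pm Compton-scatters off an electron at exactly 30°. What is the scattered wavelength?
23.7251 pm

Using the Compton formula: λ' = λ + λ_C(1 − cos θ)

For θ = 30°, cos θ = √3/2 (exact) ≈ 0.8660, so:
1 − cos 30° = 1 − (√3/2) ≈ 0.1340

Δλ = λ_C × 0.1340 = 2.4263 × 0.1340 = 0.3251 pm

λ' = 23.4 + 0.3251 = 23.7251 pm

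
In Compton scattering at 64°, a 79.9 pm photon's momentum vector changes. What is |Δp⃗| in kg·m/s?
8.7163e-24 kg·m/s

Photon momentum magnitude is p = h/λ.

Initial momentum:
p₀ = h/λ = 6.6261e-34/7.9900e-11 = 8.2930e-24 kg·m/s

After scattering:
λ' = λ + Δλ = 79.9 + 1.3627 = 81.2627 pm
p' = h/λ' = 6.6261e-34/8.1263e-11 = 8.1539e-24 kg·m/s

Momentum is a vector; the scattered photon's direction makes angle θ = 64° with the incident direction. The magnitude of the vector change Δp⃗ = p⃗₀ − p⃗' is found from the law of cosines:
|Δp⃗|² = p₀² + p'² − 2p₀p'cos θ
|Δp⃗|² = (8.2930e-24)² + (8.1539e-24)² − 2·8.2930e-24·8.1539e-24·cos(64°)
|Δp⃗| = 8.7163e-24 kg·m/s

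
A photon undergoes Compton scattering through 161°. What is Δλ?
4.7204 pm

Using the Compton scattering formula:
Δλ = λ_C(1 - cos θ)

where λ_C = h/(m_e·c) ≈ 2.4263 pm is the Compton wavelength of an electron.

For θ = 161°:
cos(161°) = -0.9455
1 - cos(161°) = 1.9455

Δλ = 2.4263 × 1.9455
Δλ = 4.7204 pm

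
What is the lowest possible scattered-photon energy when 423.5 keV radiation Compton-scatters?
159.3580 keV (at θ = 180°)

The scattered photon has minimum energy when its wavelength is maximum, i.e., when the Compton shift Δλ = λ_C(1 − cos θ) is maximum. This occurs at θ = 180° (backscattering), giving Δλ_max = 2λ_C = 4.8526 pm.

Initial wavelength: λ₀ = hc/E₀ = 2.9276 pm
Maximum final wavelength: λ'_max = λ₀ + 2λ_C = 2.9276 + 4.8526 = 7.7802 pm
Minimum final energy: E'_min = hc/λ'_max = 159.3580 keV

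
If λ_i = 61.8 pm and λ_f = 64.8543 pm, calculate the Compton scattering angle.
105.00°

First find the wavelength shift:
Δλ = λ' - λ = 64.8543 - 61.8 = 3.0543 pm

Using Δλ = λ_C(1 - cos θ), with λ_C = h/(m_e·c) ≈ 2.42631024 pm:
cos θ = 1 - Δλ/λ_C
cos θ = 1 - 3.0543/2.42631024
cos θ = -0.258825

θ = arccos(-0.258825)
θ = 105.00°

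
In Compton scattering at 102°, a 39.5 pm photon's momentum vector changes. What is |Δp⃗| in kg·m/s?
2.5183e-23 kg·m/s

Photon momentum magnitude is p = h/λ.

Initial momentum:
p₀ = h/λ = 6.6261e-34/3.9500e-11 = 1.6775e-23 kg·m/s

After scattering:
λ' = λ + Δλ = 39.5 + 2.9308 = 42.4308 pm
p' = h/λ' = 6.6261e-34/4.2431e-11 = 1.5616e-23 kg·m/s

Momentum is a vector; the scattered photon's direction makes angle θ = 102° with the incident direction. The magnitude of the vector change Δp⃗ = p⃗₀ − p⃗' is found from the law of cosines:
|Δp⃗|² = p₀² + p'² − 2p₀p'cos θ
|Δp⃗|² = (1.6775e-23)² + (1.5616e-23)² − 2·1.6775e-23·1.5616e-23·cos(102°)
|Δp⃗| = 2.5183e-23 kg·m/s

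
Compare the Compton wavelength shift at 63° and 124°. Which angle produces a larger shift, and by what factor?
124° produces the larger shift by a factor of 2.856

Calculate both shifts using Δλ = λ_C(1 - cos θ):

For θ₁ = 63°:
Δλ₁ = 2.4263 × (1 - cos(63°))
Δλ₁ = 2.4263 × 0.5460
Δλ₁ = 1.3248 pm

For θ₂ = 124°:
Δλ₂ = 2.4263 × (1 - cos(124°))
Δλ₂ = 2.4263 × 1.5592
Δλ₂ = 3.7831 pm

The 124° angle produces the larger shift.
Ratio: 3.7831/1.3248 = 2.856

(Intermediate values are shown rounded; full precision is carried through to the final answer.)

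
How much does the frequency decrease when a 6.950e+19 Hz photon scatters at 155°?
3.596e+19 Hz (decrease)

Convert frequency to wavelength (c = 299792458 m/s):
λ₀ = c/f₀ = 299792458/6.950e+19 = 4.3135605e-12 m = 4.3136 pm

Calculate Compton shift:
Δλ = λ_C(1 - cos(155°)) = 4.6253 pm

Final wavelength:
λ' = λ₀ + Δλ = 4.3136 + 4.6253 = 8.9389 pm

Final frequency:
f' = c/λ' = 299792458/8.9388546e-12 = 3.3538129e+19 Hz

Frequency shift (decrease):
Δf = f₀ - f' = 6.950e+19 - 3.3538129e+19 = 3.596e+19 Hz

(Intermediate values are shown rounded; full precision is carried through to the final answer.)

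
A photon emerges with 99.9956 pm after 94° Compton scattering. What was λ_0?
97.4000 pm

From λ' = λ + Δλ, we have λ = λ' - Δλ

First calculate the Compton shift:
Δλ = λ_C(1 - cos θ)
Δλ = 2.4263 × (1 - cos(94°))
Δλ = 2.4263 × 1.0698
Δλ = 2.5956 pm

Initial wavelength:
λ = λ' - Δλ
λ = 99.9956 - 2.5956
λ = 97.4000 pm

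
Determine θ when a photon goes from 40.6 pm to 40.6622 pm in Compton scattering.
13.00°

First find the wavelength shift:
Δλ = λ' - λ = 40.6622 - 40.6 = 0.0622 pm

Using Δλ = λ_C(1 - cos θ), with λ_C = h/(m_e·c) ≈ 2.42631024 pm:
cos θ = 1 - Δλ/λ_C
cos θ = 1 - 0.0622/2.42631024
cos θ = 0.974364

θ = arccos(0.974364)
θ = 13.00°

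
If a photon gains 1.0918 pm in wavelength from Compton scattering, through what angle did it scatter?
56.63°

From the Compton formula Δλ = λ_C(1 - cos θ), we can solve for θ:

cos θ = 1 - Δλ/λ_C

Given:
- Δλ = 1.0918 pm
- λ_C = h/(m_e·c) ≈ 2.42631024 pm

cos θ = 1 - 1.0918/2.42631024
cos θ = 1 - 0.449984
cos θ = 0.550016

θ = arccos(0.550016)
θ = 56.63°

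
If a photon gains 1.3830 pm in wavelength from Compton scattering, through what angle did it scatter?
64.53°

From the Compton formula Δλ = λ_C(1 - cos θ), we can solve for θ:

cos θ = 1 - Δλ/λ_C

Given:
- Δλ = 1.3830 pm
- λ_C = h/(m_e·c) ≈ 2.42631024 pm

cos θ = 1 - 1.3830/2.42631024
cos θ = 1 - 0.570001
cos θ = 0.429999

θ = arccos(0.429999)
θ = 64.53°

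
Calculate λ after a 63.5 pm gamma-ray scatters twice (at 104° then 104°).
69.5266 pm

Apply Compton shift twice:

First scattering at θ₁ = 104°:
Δλ₁ = λ_C(1 - cos(104°))
Δλ₁ = 2.4263 × 1.2419
Δλ₁ = 3.0133 pm

After first scattering:
λ₁ = 63.5 + 3.0133 = 66.5133 pm

Second scattering at θ₂ = 104°:
Δλ₂ = λ_C(1 - cos(104°))
Δλ₂ = 2.4263 × 1.2419
Δλ₂ = 3.0133 pm

Final wavelength:
λ₂ = 66.5133 + 3.0133 = 69.5266 pm

Total shift: Δλ_total = 3.0133 + 3.0133 = 6.0266 pm

(Intermediate values are shown rounded; full precision is carried through to the final answer.)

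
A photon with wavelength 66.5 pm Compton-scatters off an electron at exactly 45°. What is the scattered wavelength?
67.2106 pm

Using the Compton formula: λ' = λ + λ_C(1 − cos θ)

For θ = 45°, cos θ = √2/2 (exact) ≈ 0.7071, so:
1 − cos 45° = 1 − (√2/2) ≈ 0.2929

Δλ = λ_C × 0.2929 = 2.4263 × 0.2929 = 0.7106 pm

λ' = 66.5 + 0.7106 = 67.2106 pm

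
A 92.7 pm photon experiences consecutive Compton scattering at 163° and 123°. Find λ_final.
101.1944 pm

Apply Compton shift twice:

First scattering at θ₁ = 163°:
Δλ₁ = λ_C(1 - cos(163°))
Δλ₁ = 2.4263 × 1.9563
Δλ₁ = 4.7466 pm

After first scattering:
λ₁ = 92.7 + 4.7466 = 97.4466 pm

Second scattering at θ₂ = 123°:
Δλ₂ = λ_C(1 - cos(123°))
Δλ₂ = 2.4263 × 1.5446
Δλ₂ = 3.7478 pm

Final wavelength:
λ₂ = 97.4466 + 3.7478 = 101.1944 pm

Total shift: Δλ_total = 4.7466 + 3.7478 = 8.4944 pm

(Intermediate values are shown rounded; full precision is carried through to the final answer.)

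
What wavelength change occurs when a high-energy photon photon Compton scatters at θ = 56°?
1.0695 pm

Using the Compton scattering formula:
Δλ = λ_C(1 - cos θ)

where λ_C = h/(m_e·c) ≈ 2.4263 pm is the Compton wavelength of an electron.

For θ = 56°:
cos(56°) = 0.5592
1 - cos(56°) = 0.4408

Δλ = 2.4263 × 0.4408
Δλ = 1.0695 pm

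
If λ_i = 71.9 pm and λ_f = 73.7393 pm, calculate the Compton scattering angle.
76.00°

First find the wavelength shift:
Δλ = λ' - λ = 73.7393 - 71.9 = 1.8393 pm

Using Δλ = λ_C(1 - cos θ), with λ_C = h/(m_e·c) ≈ 2.42631024 pm:
cos θ = 1 - Δλ/λ_C
cos θ = 1 - 1.8393/2.42631024
cos θ = 0.241935

θ = arccos(0.241935)
θ = 76.00°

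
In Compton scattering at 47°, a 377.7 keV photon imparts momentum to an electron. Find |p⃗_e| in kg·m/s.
1.4986e-22 kg·m/s

The electron is initially at rest, so by conservation of momentum:
p⃗_e = p⃗₀ − p⃗'  (incident photon momentum minus scattered photon momentum)

Photon momentum magnitudes (p = h/λ = E/c):
λ₀ = hc/E₀ = 3.2826 pm → p₀ = h/λ₀ = 2.0185e-22 kg·m/s
Δλ = λ_C(1 − cos 47°) = 0.7716 pm
λ' = 4.0542 pm → p' = h/λ' = 1.6344e-22 kg·m/s

The scattered photon makes angle θ = 47° with the incident direction, so by the law of cosines:
|p⃗_e|² = p₀² + p'² − 2p₀p'cos θ
|p⃗_e|² = (2.0185e-22)² + (1.6344e-22)² − 2·2.0185e-22·1.6344e-22·cos(47°)
|p⃗_e| = 1.4986e-22 kg·m/s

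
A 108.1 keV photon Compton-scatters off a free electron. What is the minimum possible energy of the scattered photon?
75.9613 keV (at θ = 180°)

The scattered photon has minimum energy when its wavelength is maximum, i.e., when the Compton shift Δλ = λ_C(1 − cos θ) is maximum. This occurs at θ = 180° (backscattering), giving Δλ_max = 2λ_C = 4.8526 pm.

Initial wavelength: λ₀ = hc/E₀ = 11.4694 pm
Maximum final wavelength: λ'_max = λ₀ + 2λ_C = 11.4694 + 4.8526 = 16.3220 pm
Minimum final energy: E'_min = hc/λ'_max = 75.9613 keV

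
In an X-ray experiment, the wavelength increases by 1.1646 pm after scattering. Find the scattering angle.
58.67°

From the Compton formula Δλ = λ_C(1 - cos θ), we can solve for θ:

cos θ = 1 - Δλ/λ_C

Given:
- Δλ = 1.1646 pm
- λ_C = h/(m_e·c) ≈ 2.42631024 pm

cos θ = 1 - 1.1646/2.42631024
cos θ = 1 - 0.479988
cos θ = 0.520012

θ = arccos(0.520012)
θ = 58.67°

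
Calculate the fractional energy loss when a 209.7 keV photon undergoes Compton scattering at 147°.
0.4301 (or 43.01%)

Calculate initial and final photon energies:

Initial: E₀ = 209.7 keV → λ₀ = 5.9125 pm
Compton shift: Δλ = 4.4612 pm
Final wavelength: λ' = 10.3736 pm
Final energy: E' = 119.5185 keV

Fractional energy loss:
(E₀ - E')/E₀ = (209.7000 - 119.5185)/209.7000
= 90.1815/209.7000
= 0.4301
= 43.01%

(Intermediate values are shown rounded; full precision is carried through to the final answer.)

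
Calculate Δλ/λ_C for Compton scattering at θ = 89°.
0.9825 λ_C

The Compton shift formula is:
Δλ = λ_C(1 - cos θ)

Dividing both sides by λ_C:
Δλ/λ_C = 1 - cos θ

For θ = 89°:
Δλ/λ_C = 1 - cos(89°)
Δλ/λ_C = 1 - 0.0175
Δλ/λ_C = 0.9825

This means the shift is 0.9825 × λ_C = 2.3840 pm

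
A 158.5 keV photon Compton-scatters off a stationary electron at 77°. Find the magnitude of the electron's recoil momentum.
9.6105e-23 kg·m/s

The electron is initially at rest, so by conservation of momentum:
p⃗_e = p⃗₀ − p⃗'  (incident photon momentum minus scattered photon momentum)

Photon momentum magnitudes (p = h/λ = E/c):
λ₀ = hc/E₀ = 7.8223 pm → p₀ = h/λ₀ = 8.4707e-23 kg·m/s
Δλ = λ_C(1 − cos 77°) = 1.8805 pm
λ' = 9.7029 pm → p' = h/λ' = 6.8290e-23 kg·m/s

The scattered photon makes angle θ = 77° with the incident direction, so by the law of cosines:
|p⃗_e|² = p₀² + p'² − 2p₀p'cos θ
|p⃗_e|² = (8.4707e-23)² + (6.8290e-23)² − 2·8.4707e-23·6.8290e-23·cos(77°)
|p⃗_e| = 9.6105e-23 kg·m/s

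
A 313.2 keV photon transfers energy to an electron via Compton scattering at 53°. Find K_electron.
61.4425 keV

By energy conservation: K_e = E_initial - E_final

First find the scattered photon energy:
Initial wavelength: λ = hc/E = 3.9586 pm
Compton shift: Δλ = λ_C(1 - cos(53°)) = 0.9661 pm
Final wavelength: λ' = 3.9586 + 0.9661 = 4.9247 pm
Final photon energy: E' = hc/λ' = 251.7575 keV

Electron kinetic energy:
K_e = E - E' = 313.2000 - 251.7575 = 61.4425 keV

(Intermediate values are shown rounded; full precision is carried through to the final answer.)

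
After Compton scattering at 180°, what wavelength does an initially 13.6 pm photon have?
18.4526 pm

Using the Compton formula: λ' = λ + λ_C(1 − cos θ)

For θ = 180°, cos θ = -1 (exact) = -1.0000, so:
1 − cos 180° = 1 − (-1) = 2.0000

Δλ = λ_C × 2.0000 = 2.4263 × 2.0000 = 4.8526 pm

λ' = 13.6 + 4.8526 = 18.4526 pm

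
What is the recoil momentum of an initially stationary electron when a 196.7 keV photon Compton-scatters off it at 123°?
1.5148e-22 kg·m/s

The electron is initially at rest, so by conservation of momentum:
p⃗_e = p⃗₀ − p⃗'  (incident photon momentum minus scattered photon momentum)

Photon momentum magnitudes (p = h/λ = E/c):
λ₀ = hc/E₀ = 6.3032 pm → p₀ = h/λ₀ = 1.0512e-22 kg·m/s
Δλ = λ_C(1 − cos 123°) = 3.7478 pm
λ' = 10.0510 pm → p' = h/λ' = 6.5925e-23 kg·m/s

The scattered photon makes angle θ = 123° with the incident direction, so by the law of cosines:
|p⃗_e|² = p₀² + p'² − 2p₀p'cos θ
|p⃗_e|² = (1.0512e-22)² + (6.5925e-23)² − 2·1.0512e-22·6.5925e-23·cos(123°)
|p⃗_e| = 1.5148e-22 kg·m/s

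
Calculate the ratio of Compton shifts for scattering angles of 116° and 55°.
116° produces the larger shift by a factor of 3.373

Calculate both shifts using Δλ = λ_C(1 - cos θ):

For θ₁ = 55°:
Δλ₁ = 2.4263 × (1 - cos(55°))
Δλ₁ = 2.4263 × 0.4264
Δλ₁ = 1.0346 pm

For θ₂ = 116°:
Δλ₂ = 2.4263 × (1 - cos(116°))
Δλ₂ = 2.4263 × 1.4384
Δλ₂ = 3.4899 pm

The 116° angle produces the larger shift.
Ratio: 3.4899/1.0346 = 3.373

(Intermediate values are shown rounded; full precision is carried through to the final answer.)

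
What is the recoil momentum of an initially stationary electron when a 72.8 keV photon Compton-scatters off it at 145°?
6.6618e-23 kg·m/s

The electron is initially at rest, so by conservation of momentum:
p⃗_e = p⃗₀ − p⃗'  (incident photon momentum minus scattered photon momentum)

Photon momentum magnitudes (p = h/λ = E/c):
λ₀ = hc/E₀ = 17.0308 pm → p₀ = h/λ₀ = 3.8906e-23 kg·m/s
Δλ = λ_C(1 − cos 145°) = 4.4138 pm
λ' = 21.4446 pm → p' = h/λ' = 3.0899e-23 kg·m/s

The scattered photon makes angle θ = 145° with the incident direction, so by the law of cosines:
|p⃗_e|² = p₀² + p'² − 2p₀p'cos θ
|p⃗_e|² = (3.8906e-23)² + (3.0899e-23)² − 2·3.8906e-23·3.0899e-23·cos(145°)
|p⃗_e| = 6.6618e-23 kg·m/s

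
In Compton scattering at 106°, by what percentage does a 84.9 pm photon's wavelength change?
3.6456%

Calculate the Compton shift:
Δλ = λ_C(1 - cos(106°))
Δλ = 2.4263 × (1 - cos(106°))
Δλ = 2.4263 × 1.2756
Δλ = 3.0951 pm

Percentage change:
(Δλ/λ₀) × 100 = (3.0951/84.9) × 100
= 3.6456%

(Intermediate values are shown rounded; full precision is carried through to the final answer.)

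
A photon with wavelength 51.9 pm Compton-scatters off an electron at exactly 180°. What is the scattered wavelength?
56.7526 pm

Using the Compton formula: λ' = λ + λ_C(1 − cos θ)

For θ = 180°, cos θ = -1 (exact) = -1.0000, so:
1 − cos 180° = 1 − (-1) = 2.0000

Δλ = λ_C × 2.0000 = 2.4263 × 2.0000 = 4.8526 pm

λ' = 51.9 + 4.8526 = 56.7526 pm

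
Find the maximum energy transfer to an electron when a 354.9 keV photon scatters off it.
206.3469 keV

Maximum energy transfer occurs at θ = 180° (backscattering).

Initial photon: E₀ = 354.9 keV → λ₀ = 3.4935 pm

Maximum Compton shift (at 180°):
Δλ_max = 2λ_C = 2 × 2.4263 = 4.8526 pm

Final wavelength:
λ' = 3.4935 + 4.8526 = 8.3461 pm

Minimum photon energy (maximum energy to electron):
E'_min = hc/λ' = 148.5531 keV

Maximum electron kinetic energy:
K_max = E₀ - E'_min = 354.9000 - 148.5531 = 206.3469 keV

(Intermediate values are shown rounded; full precision is carried through to the final answer.)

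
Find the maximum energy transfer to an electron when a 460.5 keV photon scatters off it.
296.1738 keV

Maximum energy transfer occurs at θ = 180° (backscattering).

Initial photon: E₀ = 460.5 keV → λ₀ = 2.6924 pm

Maximum Compton shift (at 180°):
Δλ_max = 2λ_C = 2 × 2.4263 = 4.8526 pm

Final wavelength:
λ' = 2.6924 + 4.8526 = 7.5450 pm

Minimum photon energy (maximum energy to electron):
E'_min = hc/λ' = 164.3262 keV

Maximum electron kinetic energy:
K_max = E₀ - E'_min = 460.5000 - 164.3262 = 296.1738 keV

(Intermediate values are shown rounded; full precision is carried through to the final answer.)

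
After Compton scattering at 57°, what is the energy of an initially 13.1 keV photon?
12.9488 keV

First convert energy to wavelength:
λ = hc/E, with hc ≈ 1239.842 keV·pm (i.e. 1239.842 eV·nm)

For E = 13.1 keV = 13100 eV:
λ = 1239.842 keV·pm / 13.1 keV
λ = 94.6444 pm

Calculate the Compton shift:
Δλ = λ_C(1 - cos(57°)) = 2.4263 × 0.4554
Δλ = 1.1048 pm

Final wavelength:
λ' = 94.6444 + 1.1048 = 95.7493 pm

Final energy:
E' = hc/λ' = 1239.842 / 95.7493 = 12.9488 keV

(Intermediate values are shown rounded; full precision is carried through to the final answer.)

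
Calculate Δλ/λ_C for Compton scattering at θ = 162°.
1.9511 λ_C

The Compton shift formula is:
Δλ = λ_C(1 - cos θ)

Dividing both sides by λ_C:
Δλ/λ_C = 1 - cos θ

For θ = 162°:
Δλ/λ_C = 1 - cos(162°)
Δλ/λ_C = 1 - -0.9511
Δλ/λ_C = 1.9511

This means the shift is 1.9511 × λ_C = 4.7339 pm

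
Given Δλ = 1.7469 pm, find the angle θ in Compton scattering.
73.74°

From the Compton formula Δλ = λ_C(1 - cos θ), we can solve for θ:

cos θ = 1 - Δλ/λ_C

Given:
- Δλ = 1.7469 pm
- λ_C = h/(m_e·c) ≈ 2.42631024 pm

cos θ = 1 - 1.7469/2.42631024
cos θ = 1 - 0.719982
cos θ = 0.280018

θ = arccos(0.280018)
θ = 73.74°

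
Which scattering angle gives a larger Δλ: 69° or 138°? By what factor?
138° produces the larger shift by a factor of 2.717

Calculate both shifts using Δλ = λ_C(1 - cos θ):

For θ₁ = 69°:
Δλ₁ = 2.4263 × (1 - cos(69°))
Δλ₁ = 2.4263 × 0.6416
Δλ₁ = 1.5568 pm

For θ₂ = 138°:
Δλ₂ = 2.4263 × (1 - cos(138°))
Δλ₂ = 2.4263 × 1.7431
Δλ₂ = 4.2294 pm

The 138° angle produces the larger shift.
Ratio: 4.2294/1.5568 = 2.717

(Intermediate values are shown rounded; full precision is carried through to the final answer.)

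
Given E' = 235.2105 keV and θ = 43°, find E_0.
268.3999 keV

Convert final energy to wavelength (hc ≈ 1239.842 keV·pm):
λ' = hc/E' = 1239.842 / 235.2105 = 5.2712 pm

Calculate the Compton shift:
Δλ = λ_C(1 - cos(43°))
Δλ = 2.4263 × (1 - cos(43°))
Δλ = 0.6518 pm

Initial wavelength:
λ = λ' - Δλ = 5.2712 - 0.6518 = 4.6194 pm

Initial energy:
E = hc/λ = 1239.842 / 4.6194 = 268.3999 keV

(Intermediate values are shown rounded; full precision is carried through to the final answer.)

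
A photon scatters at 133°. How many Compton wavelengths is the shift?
1.6820 λ_C

The Compton shift formula is:
Δλ = λ_C(1 - cos θ)

Dividing both sides by λ_C:
Δλ/λ_C = 1 - cos θ

For θ = 133°:
Δλ/λ_C = 1 - cos(133°)
Δλ/λ_C = 1 - -0.6820
Δλ/λ_C = 1.6820

This means the shift is 1.6820 × λ_C = 4.0810 pm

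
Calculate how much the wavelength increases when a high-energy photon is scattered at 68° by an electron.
1.5174 pm

Using the Compton scattering formula:
Δλ = λ_C(1 - cos θ)

where λ_C = h/(m_e·c) ≈ 2.4263 pm is the Compton wavelength of an electron.

For θ = 68°:
cos(68°) = 0.3746
1 - cos(68°) = 0.6254

Δλ = 2.4263 × 0.6254
Δλ = 1.5174 pm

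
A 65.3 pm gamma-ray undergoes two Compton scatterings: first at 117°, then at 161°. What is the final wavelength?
73.5483 pm

Apply Compton shift twice:

First scattering at θ₁ = 117°:
Δλ₁ = λ_C(1 - cos(117°))
Δλ₁ = 2.4263 × 1.4540
Δλ₁ = 3.5278 pm

After first scattering:
λ₁ = 65.3 + 3.5278 = 68.8278 pm

Second scattering at θ₂ = 161°:
Δλ₂ = λ_C(1 - cos(161°))
Δλ₂ = 2.4263 × 1.9455
Δλ₂ = 4.7204 pm

Final wavelength:
λ₂ = 68.8278 + 4.7204 = 73.5483 pm

Total shift: Δλ_total = 3.5278 + 4.7204 = 8.2483 pm

(Intermediate values are shown rounded; full precision is carried through to the final answer.)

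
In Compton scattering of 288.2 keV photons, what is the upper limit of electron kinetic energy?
152.7668 keV

Maximum energy transfer occurs at θ = 180° (backscattering).

Initial photon: E₀ = 288.2 keV → λ₀ = 4.3020 pm

Maximum Compton shift (at 180°):
Δλ_max = 2λ_C = 2 × 2.4263 = 4.8526 pm

Final wavelength:
λ' = 4.3020 + 4.8526 = 9.1546 pm

Minimum photon energy (maximum energy to electron):
E'_min = hc/λ' = 135.4332 keV

Maximum electron kinetic energy:
K_max = E₀ - E'_min = 288.2000 - 135.4332 = 152.7668 keV

(Intermediate values are shown rounded; full precision is carried through to the final answer.)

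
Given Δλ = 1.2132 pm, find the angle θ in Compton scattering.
60.00°

From the Compton formula Δλ = λ_C(1 - cos θ), we can solve for θ:

cos θ = 1 - Δλ/λ_C

Given:
- Δλ = 1.2132 pm
- λ_C = h/(m_e·c) ≈ 2.42631024 pm

cos θ = 1 - 1.2132/2.42631024
cos θ = 1 - 0.500018
cos θ = 0.499982

θ = arccos(0.499982)
θ = 60.00°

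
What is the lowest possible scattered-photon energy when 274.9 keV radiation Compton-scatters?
132.4225 keV (at θ = 180°)

The scattered photon has minimum energy when its wavelength is maximum, i.e., when the Compton shift Δλ = λ_C(1 − cos θ) is maximum. This occurs at θ = 180° (backscattering), giving Δλ_max = 2λ_C = 4.8526 pm.

Initial wavelength: λ₀ = hc/E₀ = 4.5102 pm
Maximum final wavelength: λ'_max = λ₀ + 2λ_C = 4.5102 + 4.8526 = 9.3628 pm
Minimum final energy: E'_min = hc/λ'_max = 132.4225 keV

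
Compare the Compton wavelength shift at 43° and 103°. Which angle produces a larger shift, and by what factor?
103° produces the larger shift by a factor of 4.560

Calculate both shifts using Δλ = λ_C(1 - cos θ):

For θ₁ = 43°:
Δλ₁ = 2.4263 × (1 - cos(43°))
Δλ₁ = 2.4263 × 0.2686
Δλ₁ = 0.6518 pm

For θ₂ = 103°:
Δλ₂ = 2.4263 × (1 - cos(103°))
Δλ₂ = 2.4263 × 1.2250
Δλ₂ = 2.9721 pm

The 103° angle produces the larger shift.
Ratio: 2.9721/0.6518 = 4.560

(Intermediate values are shown rounded; full precision is carried through to the final answer.)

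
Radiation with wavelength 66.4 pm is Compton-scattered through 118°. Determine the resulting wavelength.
69.9654 pm

Using the Compton scattering formula:
λ' = λ + Δλ = λ + λ_C(1 - cos θ)

Given:
- Initial wavelength λ = 66.4 pm
- Scattering angle θ = 118°
- Compton wavelength λ_C ≈ 2.4263 pm

Calculate the shift:
Δλ = 2.4263 × (1 - cos(118°))
Δλ = 2.4263 × 1.4695
Δλ = 3.5654 pm

Final wavelength:
λ' = 66.4 + 3.5654 = 69.9654 pm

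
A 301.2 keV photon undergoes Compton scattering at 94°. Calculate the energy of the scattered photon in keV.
184.7229 keV

First convert energy to wavelength:
λ = hc/E, with hc ≈ 1239.842 keV·pm (i.e. 1239.842 eV·nm)

For E = 301.2 keV = 301200 eV:
λ = 1239.842 keV·pm / 301.2 keV
λ = 4.1163 pm

Calculate the Compton shift:
Δλ = λ_C(1 - cos(94°)) = 2.4263 × 1.0698
Δλ = 2.5956 pm

Final wavelength:
λ' = 4.1163 + 2.5956 = 6.7119 pm

Final energy:
E' = hc/λ' = 1239.842 / 6.7119 = 184.7229 keV

(Intermediate values are shown rounded; full precision is carried through to the final answer.)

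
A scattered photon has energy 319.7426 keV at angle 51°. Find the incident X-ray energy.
416.3000 keV

Convert final energy to wavelength (hc ≈ 1239.842 keV·pm):
λ' = hc/E' = 1239.842 / 319.7426 = 3.8776 pm

Calculate the Compton shift:
Δλ = λ_C(1 - cos(51°))
Δλ = 2.4263 × (1 - cos(51°))
Δλ = 0.8994 pm

Initial wavelength:
λ = λ' - Δλ = 3.8776 - 0.8994 = 2.9782 pm

Initial energy:
E = hc/λ = 1239.842 / 2.9782 = 416.3000 keV

(Intermediate values are shown rounded; full precision is carried through to the final answer.)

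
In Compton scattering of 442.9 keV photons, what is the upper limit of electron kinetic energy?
280.8714 keV

Maximum energy transfer occurs at θ = 180° (backscattering).

Initial photon: E₀ = 442.9 keV → λ₀ = 2.7994 pm

Maximum Compton shift (at 180°):
Δλ_max = 2λ_C = 2 × 2.4263 = 4.8526 pm

Final wavelength:
λ' = 2.7994 + 4.8526 = 7.6520 pm

Minimum photon energy (maximum energy to electron):
E'_min = hc/λ' = 162.0286 keV

Maximum electron kinetic energy:
K_max = E₀ - E'_min = 442.9000 - 162.0286 = 280.8714 keV

(Intermediate values are shown rounded; full precision is carried through to the final answer.)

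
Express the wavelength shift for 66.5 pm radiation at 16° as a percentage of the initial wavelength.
0.1413%

Calculate the Compton shift:
Δλ = λ_C(1 - cos(16°))
Δλ = 2.4263 × (1 - cos(16°))
Δλ = 2.4263 × 0.0387
Δλ = 0.0940 pm

Percentage change:
(Δλ/λ₀) × 100 = (0.0940/66.5) × 100
= 0.1413%

(Intermediate values are shown rounded; full precision is carried through to the final answer.)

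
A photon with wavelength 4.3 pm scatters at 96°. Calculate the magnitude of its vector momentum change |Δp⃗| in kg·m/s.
1.8925e-22 kg·m/s

Photon momentum magnitude is p = h/λ.

Initial momentum:
p₀ = h/λ = 6.6261e-34/4.3000e-12 = 1.5409e-22 kg·m/s

After scattering:
λ' = λ + Δλ = 4.3 + 2.6799 = 6.9799 pm
p' = h/λ' = 6.6261e-34/6.9799e-12 = 9.4930e-23 kg·m/s

Momentum is a vector; the scattered photon's direction makes angle θ = 96° with the incident direction. The magnitude of the vector change Δp⃗ = p⃗₀ − p⃗' is found from the law of cosines:
|Δp⃗|² = p₀² + p'² − 2p₀p'cos θ
|Δp⃗|² = (1.5409e-22)² + (9.4930e-23)² − 2·1.5409e-22·9.4930e-23·cos(96°)
|Δp⃗| = 1.8925e-22 kg·m/s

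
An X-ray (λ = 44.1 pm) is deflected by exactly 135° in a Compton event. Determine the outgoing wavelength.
48.2420 pm

Using the Compton formula: λ' = λ + λ_C(1 − cos θ)

For θ = 135°, cos θ = -√2/2 (exact) ≈ -0.7071, so:
1 − cos 135° = 1 − (-√2/2) ≈ 1.7071

Δλ = λ_C × 1.7071 = 2.4263 × 1.7071 = 4.1420 pm

λ' = 44.1 + 4.1420 = 48.2420 pm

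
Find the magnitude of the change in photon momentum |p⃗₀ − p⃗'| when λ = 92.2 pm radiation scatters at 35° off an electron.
4.3120e-24 kg·m/s

Photon momentum magnitude is p = h/λ.

Initial momentum:
p₀ = h/λ = 6.6261e-34/9.2200e-11 = 7.1866e-24 kg·m/s

After scattering:
λ' = λ + Δλ = 92.2 + 0.4388 = 92.6388 pm
p' = h/λ' = 6.6261e-34/9.2639e-11 = 7.1526e-24 kg·m/s

Momentum is a vector; the scattered photon's direction makes angle θ = 35° with the incident direction. The magnitude of the vector change Δp⃗ = p⃗₀ − p⃗' is found from the law of cosines:
|Δp⃗|² = p₀² + p'² − 2p₀p'cos θ
|Δp⃗|² = (7.1866e-24)² + (7.1526e-24)² − 2·7.1866e-24·7.1526e-24·cos(35°)
|Δp⃗| = 4.3120e-24 kg·m/s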